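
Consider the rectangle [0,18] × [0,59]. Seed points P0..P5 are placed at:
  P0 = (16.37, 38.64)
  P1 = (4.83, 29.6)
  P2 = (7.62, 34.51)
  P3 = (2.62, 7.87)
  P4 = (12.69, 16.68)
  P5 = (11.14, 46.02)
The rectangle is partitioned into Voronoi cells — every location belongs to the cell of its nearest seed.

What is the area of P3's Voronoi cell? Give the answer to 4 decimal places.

1. box [0,18]×[0,59]: [(0, 0) (18, 0) (18, 59) (0, 59)]
2. ⊥bis P3·P0 via (9.495,23.255): [(0, 27.498) (0, 0) (18, 0) (18, 19.4544)]  |A|=422.5716
3. ⊥bis P3·P1 via (3.725,18.735): [(0, 19.1138) (0, 0) (18, 0) (18, 17.2832)]  |A|=327.5733
4. ⊥bis P3·P2 via (5.12,21.19): [(0, 19.1138) (0, 0) (18, 0) (18, 17.2832)]  |A|=327.5733
5. ⊥bis P3·P4 via (7.655,12.275): [(1.8351, 18.9272) (0, 19.1138) (0, 0) (18, 0) (18, 0.4505)]  |A|=191.524
6. ⊥bis P3·P5 via (6.88,26.945): [(1.8351, 18.9272) (0, 19.1138) (0, 0) (18, 0) (18, 0.4505)]  |A|=191.524
7. canonical 5-gon: [(1.8351, 18.9272) (0, 19.1138) (0, 0) (18, 0) (18, 0.4505)]
8. shoelace: 191.524

Area of P3's cell: 191.5240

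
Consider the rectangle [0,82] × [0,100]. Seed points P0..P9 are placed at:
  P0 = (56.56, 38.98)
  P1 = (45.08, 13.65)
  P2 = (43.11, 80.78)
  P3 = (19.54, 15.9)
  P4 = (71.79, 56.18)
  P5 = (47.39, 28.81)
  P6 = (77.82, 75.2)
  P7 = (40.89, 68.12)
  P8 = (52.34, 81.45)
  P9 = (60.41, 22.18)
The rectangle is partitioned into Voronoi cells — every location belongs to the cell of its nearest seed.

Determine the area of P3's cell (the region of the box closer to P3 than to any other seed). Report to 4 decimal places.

Area of P3's cell: 1461.1674

1. box [0,82]×[0,100]: [(0, 0) (82, 0) (82, 100) (0, 100)]
2. ⊥bis P3·P0 via (38.05,27.44): [(0, 88.4717) (0, 0) (55.1574, 0)]  |A|=2439.9328
3. ⊥bis P3·P1 via (32.31,14.775): [(33.9983, 33.9389) (0, 88.4717) (0, 0) (31.0084, 0)]  |A|=2030.1374
4. ⊥bis P3·P2 via (31.325,48.34): [(33.9983, 33.9389) (23.1738, 51.3012) (0, 59.7199) (0, 0) (31.0084, 0)]  |A|=1696.9939
5. ⊥bis P3·P4 via (45.665,36.04): [(33.9983, 33.9389) (23.1738, 51.3012) (0, 59.7199) (0, 0) (31.0084, 0)]  |A|=1696.9939
6. ⊥bis P3·P5 via (33.465,22.355): [(33.0556, 23.2382) (19.4136, 52.6672) (0, 59.7199) (0, 0) (31.0084, 0)]  |A|=1584.8838
7. ⊥bis P3·P6 via (48.68,45.55): [(33.0556, 23.2382) (19.4136, 52.6672) (0, 59.7199) (0, 0) (31.0084, 0)]  |A|=1584.8838
8. ⊥bis P3·P7 via (30.215,42.01): [(33.0556, 23.2382) (22.9832, 44.9667) (0, 54.3633) (0, 0) (31.0084, 0)]  |A|=1461.1674
9. ⊥bis P3·P8 via (35.94,48.675): [(33.0556, 23.2382) (22.9832, 44.9667) (0, 54.3633) (0, 0) (31.0084, 0)]  |A|=1461.1674
10. ⊥bis P3·P9 via (39.975,19.04): [(33.0556, 23.2382) (22.9832, 44.9667) (0, 54.3633) (0, 0) (31.0084, 0)]  |A|=1461.1674
11. canonical 5-gon: [(33.0556, 23.2382) (22.9832, 44.9667) (0, 54.3633) (0, 0) (31.0084, 0)]
12. shoelace: 1461.1674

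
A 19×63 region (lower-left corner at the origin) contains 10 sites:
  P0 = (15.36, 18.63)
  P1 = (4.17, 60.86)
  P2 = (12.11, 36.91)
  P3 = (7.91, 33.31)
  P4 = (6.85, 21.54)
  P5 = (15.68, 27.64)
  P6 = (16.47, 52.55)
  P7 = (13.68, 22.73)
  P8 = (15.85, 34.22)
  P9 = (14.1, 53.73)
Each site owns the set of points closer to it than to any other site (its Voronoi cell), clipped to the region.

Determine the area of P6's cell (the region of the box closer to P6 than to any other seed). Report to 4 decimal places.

1. box [0,19]×[0,63]: [(0, 0) (19, 0) (19, 63) (0, 63)]
2. ⊥bis P6·P0 via (15.915,35.59): [(0, 36.1108) (19, 35.489) (19, 63) (0, 63)]  |A|=516.8014
3. ⊥bis P6·P1 via (10.32,56.705): [(0, 41.4299) (0, 36.1108) (19, 35.489) (19, 63) (14.573, 63)]  |A|=359.6314
4. ⊥bis P6·P2 via (14.29,44.73): [(4.141, 47.5592) (19, 43.417) (19, 63) (14.573, 63)]  |A|=179.67
5. ⊥bis P6·P3 via (12.19,42.93): [(4.141, 47.5592) (19, 43.417) (19, 63) (14.573, 63)]  |A|=179.67
6. ⊥bis P6·P4 via (11.66,37.045): [(4.141, 47.5592) (19, 43.417) (19, 63) (14.573, 63)]  |A|=179.67
7. ⊥bis P6·P5 via (16.075,40.095): [(4.141, 47.5592) (19, 43.417) (19, 63) (14.573, 63)]  |A|=179.67
8. ⊥bis P6·P7 via (15.075,37.64): [(4.141, 47.5592) (19, 43.417) (19, 63) (14.573, 63)]  |A|=179.67
9. ⊥bis P6·P8 via (16.16,43.385): [(4.141, 47.5592) (19, 43.417) (19, 63) (14.573, 63)]  |A|=179.67
10. ⊥bis P6·P9 via (15.285,53.14): [(11.4868, 45.5114) (19, 43.417) (19, 60.6015)]  |A|=64.5551
11. canonical 3-gon: [(11.4868, 45.5114) (19, 43.417) (19, 60.6015)]
12. shoelace: 64.5551

Area of P6's cell: 64.5551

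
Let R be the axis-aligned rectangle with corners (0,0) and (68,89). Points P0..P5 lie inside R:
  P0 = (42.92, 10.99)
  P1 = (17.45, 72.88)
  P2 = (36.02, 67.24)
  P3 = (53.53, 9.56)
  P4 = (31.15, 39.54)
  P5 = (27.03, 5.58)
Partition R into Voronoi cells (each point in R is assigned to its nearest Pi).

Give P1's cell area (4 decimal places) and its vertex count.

1. box [0,68]×[0,89]: [(0, 0) (68, 0) (68, 89) (0, 89)]
2. ⊥bis P1·P0 via (30.185,41.935): [(0, 29.5128) (68, 57.4973) (68, 89) (0, 89)]  |A|=3093.6592
3. ⊥bis P1·P2 via (26.735,70.06): [(0, 29.5128) (16.48, 36.2949) (32.4874, 89) (0, 89)]  |A|=1346.3003
4. ⊥bis P1·P3 via (35.49,41.22): [(0, 29.5128) (16.48, 36.2949) (32.4874, 89) (0, 89)]  |A|=1346.3003
5. ⊥bis P1·P4 via (24.3,56.21): [(0, 46.2247) (22.2759, 55.3783) (32.4874, 89) (0, 89)]  |A|=1022.5706
6. ⊥bis P1·P5 via (22.24,39.23): [(0, 46.2247) (22.2759, 55.3783) (32.4874, 89) (0, 89)]  |A|=1022.5706
7. canonical 4-gon: [(0, 46.2247) (22.2759, 55.3783) (32.4874, 89) (0, 89)]
8. shoelace: 1022.5706

Area of P1's cell: 1022.5706 (4 vertices)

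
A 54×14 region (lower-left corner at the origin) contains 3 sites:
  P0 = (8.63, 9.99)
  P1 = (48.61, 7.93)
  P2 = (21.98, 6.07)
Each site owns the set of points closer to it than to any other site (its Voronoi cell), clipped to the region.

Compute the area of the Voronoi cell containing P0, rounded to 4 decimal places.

Area of P0's cell: 210.0358

1. box [0,54]×[0,14]: [(0, 0) (54, 0) (54, 14) (0, 14)]
2. ⊥bis P0·P1 via (28.62,8.96): [(0, 0) (28.1583, 0) (28.8797, 14) (0, 14)]  |A|=399.2661
3. ⊥bis P0·P2 via (15.305,8.03): [(0, 0) (12.9471, 0) (17.058, 14) (0, 14)]  |A|=210.0358
4. canonical 4-gon: [(0, 0) (12.9471, 0) (17.058, 14) (0, 14)]
5. shoelace: 210.0358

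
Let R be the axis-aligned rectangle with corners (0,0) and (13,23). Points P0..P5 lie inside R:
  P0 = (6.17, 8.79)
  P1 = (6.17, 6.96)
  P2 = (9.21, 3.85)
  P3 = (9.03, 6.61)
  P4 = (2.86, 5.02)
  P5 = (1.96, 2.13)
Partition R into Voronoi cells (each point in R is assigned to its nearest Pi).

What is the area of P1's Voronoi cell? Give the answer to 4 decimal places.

Area of P1's cell: 10.9722

1. box [0,13]×[0,23]: [(0, 0) (13, 0) (13, 23) (0, 23)]
2. ⊥bis P1·P0 via (6.17,7.875): [(0, 7.875) (0, 0) (13, 0) (13, 7.875)]  |A|=102.375
3. ⊥bis P1·P2 via (7.69,5.405): [(10.2169, 7.875) (0, 7.875) (0, 0) (2.1605, 0)]  |A|=48.7361
4. ⊥bis P1·P3 via (7.6,6.785): [(7.3959, 5.1176) (7.7334, 7.875) (0, 7.875) (0, 0) (2.1605, 0)]  |A|=45.3121
5. ⊥bis P1·P4 via (4.515,5.99): [(5.8894, 3.645) (7.3959, 5.1176) (7.7334, 7.875) (3.4102, 7.875)]  |A|=10.9722
6. ⊥bis P1·P5 via (4.065,4.545): [(5.8894, 3.645) (7.3959, 5.1176) (7.7334, 7.875) (3.4102, 7.875)]  |A|=10.9722
7. canonical 4-gon: [(5.8894, 3.645) (7.3959, 5.1176) (7.7334, 7.875) (3.4102, 7.875)]
8. shoelace: 10.9722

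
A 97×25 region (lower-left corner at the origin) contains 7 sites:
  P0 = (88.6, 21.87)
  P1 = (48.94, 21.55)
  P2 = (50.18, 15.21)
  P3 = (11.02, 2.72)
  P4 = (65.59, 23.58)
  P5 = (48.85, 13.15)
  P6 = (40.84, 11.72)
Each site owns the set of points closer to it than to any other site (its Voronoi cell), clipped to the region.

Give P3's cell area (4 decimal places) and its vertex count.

1. box [0,97]×[0,25]: [(0, 0) (97, 0) (97, 25) (0, 25)]
2. ⊥bis P3·P0 via (49.81,12.295): [(0, 0) (52.8449, 0) (46.6739, 25) (0, 25)]  |A|=1243.9849
3. ⊥bis P3·P1 via (29.98,12.135): [(0, 0) (36.0059, 0) (23.5916, 25) (0, 25)]  |A|=744.9688
4. ⊥bis P3·P2 via (30.6,8.965): [(0, 0) (33.4594, 0) (28.8867, 14.3366) (23.5916, 25) (0, 25)]  |A|=726.7144
5. ⊥bis P3·P4 via (38.305,13.15): [(0, 0) (33.4594, 0) (28.8867, 14.3366) (23.5916, 25) (0, 25)]  |A|=726.7144
6. ⊥bis P3·P5 via (29.935,7.935): [(0, 0) (32.1227, 0) (27.2754, 17.5816) (23.5916, 25) (0, 25)]  |A|=710.8326
7. ⊥bis P3·P6 via (25.93,7.22): [(0, 0) (28.1091, 0) (20.5638, 25) (0, 25)]  |A|=608.411
8. canonical 4-gon: [(0, 0) (28.1091, 0) (20.5638, 25) (0, 25)]
9. shoelace: 608.411

Area of P3's cell: 608.4110 (4 vertices)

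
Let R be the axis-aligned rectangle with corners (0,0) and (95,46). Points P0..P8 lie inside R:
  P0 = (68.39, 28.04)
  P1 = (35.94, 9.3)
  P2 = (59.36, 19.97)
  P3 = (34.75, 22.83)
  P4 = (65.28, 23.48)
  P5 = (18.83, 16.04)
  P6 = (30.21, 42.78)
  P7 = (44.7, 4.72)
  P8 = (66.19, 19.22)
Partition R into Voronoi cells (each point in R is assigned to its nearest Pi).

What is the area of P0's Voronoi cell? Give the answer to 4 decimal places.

1. box [0,95]×[0,46]: [(0, 0) (95, 0) (95, 46) (0, 46)]
2. ⊥bis P0·P1 via (52.165,18.67): [(62.947, 0) (95, 0) (95, 46) (36.3818, 46)]  |A|=2085.4372
3. ⊥bis P0·P2 via (63.875,24.005): [(85.328, 0) (95, 0) (95, 46) (44.2183, 46)]  |A|=1390.4348
4. ⊥bis P0·P3 via (51.57,25.435): [(49.2584, 40.3603) (85.328, 0) (95, 0) (95, 46) (48.385, 46)]  |A|=1378.6856
5. ⊥bis P0·P4 via (66.835,25.76): [(49.2584, 40.3603) (55.2382, 33.6692) (95, 6.551) (95, 46) (48.385, 46)]  |A|=1085.6215
6. ⊥bis P0·P5 via (43.61,22.04): [(49.2584, 40.3603) (55.2382, 33.6692) (95, 6.551) (95, 46) (48.385, 46)]  |A|=1085.6215
7. ⊥bis P0·P6 via (49.3,35.41): [(50.6221, 38.8345) (55.2382, 33.6692) (95, 6.551) (95, 46) (53.3884, 46)]  |A|=1064.5165
8. ⊥bis P0·P7 via (56.545,16.38): [(50.6221, 38.8345) (55.2382, 33.6692) (95, 6.551) (95, 46) (53.3884, 46)]  |A|=1064.5165
9. ⊥bis P0·P8 via (67.29,23.63): [(50.6221, 38.8345) (55.2382, 33.6692) (71.4965, 22.5808) (95, 16.7182) (95, 46) (53.3884, 46)]  |A|=945.0339
10. canonical 6-gon: [(50.6221, 38.8345) (55.2382, 33.6692) (71.4965, 22.5808) (95, 16.7182) (95, 46) (53.3884, 46)]
11. shoelace: 945.0339

Area of P0's cell: 945.0339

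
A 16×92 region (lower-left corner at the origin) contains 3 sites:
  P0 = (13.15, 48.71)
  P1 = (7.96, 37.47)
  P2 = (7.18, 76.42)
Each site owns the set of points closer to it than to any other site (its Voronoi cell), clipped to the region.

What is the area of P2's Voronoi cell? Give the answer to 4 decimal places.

Area of P2's cell: 478.4230

1. box [0,16]×[0,92]: [(0, 0) (16, 0) (16, 92) (0, 92)]
2. ⊥bis P2·P0 via (10.165,62.565): [(0, 60.375) (16, 63.8221) (16, 92) (0, 92)]  |A|=478.423
3. ⊥bis P2·P1 via (7.57,56.945): [(0, 60.375) (16, 63.8221) (16, 92) (0, 92)]  |A|=478.423
4. canonical 4-gon: [(0, 60.375) (16, 63.8221) (16, 92) (0, 92)]
5. shoelace: 478.423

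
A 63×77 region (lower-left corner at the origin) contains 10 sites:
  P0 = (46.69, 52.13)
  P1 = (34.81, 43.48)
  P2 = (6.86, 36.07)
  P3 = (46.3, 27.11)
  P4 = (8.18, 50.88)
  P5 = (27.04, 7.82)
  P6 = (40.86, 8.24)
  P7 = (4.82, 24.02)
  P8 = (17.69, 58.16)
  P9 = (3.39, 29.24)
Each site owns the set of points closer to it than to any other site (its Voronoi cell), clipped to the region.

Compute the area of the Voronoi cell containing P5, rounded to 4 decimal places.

Area of P5's cell: 508.8010

1. box [0,63]×[0,77]: [(0, 0) (63, 0) (63, 77) (0, 77)]
2. ⊥bis P5·P0 via (36.865,29.975): [(0, 46.3234) (0, 0) (63, 0) (63, 18.385)]  |A|=2038.3145
3. ⊥bis P5·P1 via (30.925,25.65): [(61.7759, 18.9279) (0, 32.3883) (0, 0) (63, 0) (63, 18.385)]  |A|=1607.8879
4. ⊥bis P5·P2 via (16.95,21.945): [(61.7759, 18.9279) (24.1908, 27.1173) (0, 9.837) (0, 0) (63, 0) (63, 18.385)]  |A|=1335.1216
5. ⊥bis P5·P3 via (36.67,17.465): [(27.7876, 26.3336) (24.1908, 27.1173) (0, 9.837) (0, 0) (54.1622, 0)]  |A|=890.373
6. ⊥bis P5·P4 via (17.61,29.35): [(27.7876, 26.3336) (24.1908, 27.1173) (0, 9.837) (0, 0) (54.1622, 0)]  |A|=890.373
7. ⊥bis P5·P6 via (33.95,8.03): [(33.5692, 20.561) (27.7876, 26.3336) (24.1908, 27.1173) (0, 9.837) (0, 0) (34.194, 0)]  |A|=685.0902
8. ⊥bis P5·P7 via (15.93,15.92): [(33.5692, 20.561) (27.7876, 26.3336) (24.1908, 27.1173) (23.9882, 26.9726) (4.3232, 0) (34.194, 0)]  |A|=508.801
9. ⊥bis P5·P8 via (22.365,32.99): [(33.5692, 20.561) (27.7876, 26.3336) (24.1908, 27.1173) (23.9882, 26.9726) (4.3232, 0) (34.194, 0)]  |A|=508.801
10. ⊥bis P5·P9 via (15.215,18.53): [(33.5692, 20.561) (27.7876, 26.3336) (24.1908, 27.1173) (23.9882, 26.9726) (4.3232, 0) (34.194, 0)]  |A|=508.801
11. canonical 6-gon: [(33.5692, 20.561) (27.7876, 26.3336) (24.1908, 27.1173) (23.9882, 26.9726) (4.3232, 0) (34.194, 0)]
12. shoelace: 508.801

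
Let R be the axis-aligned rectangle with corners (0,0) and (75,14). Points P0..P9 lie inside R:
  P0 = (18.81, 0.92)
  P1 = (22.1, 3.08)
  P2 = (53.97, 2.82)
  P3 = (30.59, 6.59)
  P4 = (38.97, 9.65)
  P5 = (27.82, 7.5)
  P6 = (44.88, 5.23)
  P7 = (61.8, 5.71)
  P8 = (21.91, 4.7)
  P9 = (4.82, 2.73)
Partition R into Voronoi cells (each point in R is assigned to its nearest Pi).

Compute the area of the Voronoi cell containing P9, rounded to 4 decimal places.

1. box [0,75]×[0,14]: [(0, 0) (75, 0) (75, 14) (0, 14)]
2. ⊥bis P9·P0 via (11.815,1.825): [(0, 0) (11.5789, 0) (13.3902, 14) (0, 14)]  |A|=174.7834
3. ⊥bis P9·P1 via (13.46,2.905): [(0, 0) (11.5789, 0) (13.2562, 12.9648) (13.2353, 14) (0, 14)]  |A|=174.7033
4. ⊥bis P9·P2 via (29.395,2.775): [(0, 0) (11.5789, 0) (13.2562, 12.9648) (13.2353, 14) (0, 14)]  |A|=174.7033
5. ⊥bis P9·P3 via (17.705,4.66): [(0, 0) (11.5789, 0) (13.2562, 12.9648) (13.2353, 14) (0, 14)]  |A|=174.7033
6. ⊥bis P9·P4 via (21.895,6.19): [(0, 0) (11.5789, 0) (13.2562, 12.9648) (13.2353, 14) (0, 14)]  |A|=174.7033
7. ⊥bis P9·P5 via (16.32,5.115): [(0, 0) (11.5789, 0) (13.2562, 12.9648) (13.2353, 14) (0, 14)]  |A|=174.7033
8. ⊥bis P9·P6 via (24.85,3.98): [(0, 0) (11.5789, 0) (13.2562, 12.9648) (13.2353, 14) (0, 14)]  |A|=174.7033
9. ⊥bis P9·P7 via (33.31,4.22): [(0, 0) (11.5789, 0) (13.2562, 12.9648) (13.2353, 14) (0, 14)]  |A|=174.7033
10. ⊥bis P9·P8 via (13.365,3.715): [(0, 0) (11.5789, 0) (12.7499, 9.0511) (12.1794, 14) (0, 14)]  |A|=171.7875
11. canonical 5-gon: [(0, 0) (11.5789, 0) (12.7499, 9.0511) (12.1794, 14) (0, 14)]
12. shoelace: 171.7875

Area of P9's cell: 171.7875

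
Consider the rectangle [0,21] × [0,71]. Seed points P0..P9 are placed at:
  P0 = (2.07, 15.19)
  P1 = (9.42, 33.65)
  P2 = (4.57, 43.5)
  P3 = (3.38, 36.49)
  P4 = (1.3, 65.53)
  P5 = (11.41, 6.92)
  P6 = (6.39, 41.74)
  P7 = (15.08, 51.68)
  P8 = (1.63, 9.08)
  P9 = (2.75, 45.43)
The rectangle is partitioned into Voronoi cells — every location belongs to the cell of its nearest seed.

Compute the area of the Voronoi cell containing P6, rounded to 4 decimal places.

1. box [0,21]×[0,71]: [(0, 0) (21, 0) (21, 71) (0, 71)]
2. ⊥bis P6·P0 via (4.23,28.465): [(0, 29.1533) (21, 25.7363) (21, 71) (0, 71)]  |A|=914.6593
3. ⊥bis P6·P1 via (7.905,37.695): [(0, 34.7343) (21, 42.5996) (21, 71) (0, 71)]  |A|=678.9946
4. ⊥bis P6·P2 via (5.48,42.62): [(0, 36.9532) (0, 34.7343) (21, 42.5996) (21, 58.6691)]  |A|=192.0285
5. ⊥bis P6·P3 via (4.885,39.115): [(3.0873, 40.1457) (7.5764, 37.5719) (21, 42.5996) (21, 58.6691)]  |A|=172.4841
6. ⊥bis P6·P4 via (3.845,53.635): [(19.3372, 56.9496) (3.0873, 40.1457) (7.5764, 37.5719) (21, 42.5996) (21, 57.3054)]  |A|=171.3504
7. ⊥bis P6·P5 via (8.9,24.33): [(19.3372, 56.9496) (3.0873, 40.1457) (7.5764, 37.5719) (21, 42.5996) (21, 57.3054)]  |A|=171.3504
8. ⊥bis P6·P7 via (10.735,46.71): [(10.0306, 47.3258) (3.0873, 40.1457) (7.5764, 37.5719) (17.1053, 41.1408)]  |A|=67.1435
9. ⊥bis P6·P8 via (4.01,25.41): [(10.0306, 47.3258) (3.0873, 40.1457) (7.5764, 37.5719) (17.1053, 41.1408)]  |A|=67.1435
10. ⊥bis P6·P9 via (4.57,43.585): [(10.0306, 47.3258) (3.0873, 40.1457) (7.5764, 37.5719) (17.1053, 41.1408)]  |A|=67.1435
11. canonical 4-gon: [(10.0306, 47.3258) (3.0873, 40.1457) (7.5764, 37.5719) (17.1053, 41.1408)]
12. shoelace: 67.1435

Area of P6's cell: 67.1435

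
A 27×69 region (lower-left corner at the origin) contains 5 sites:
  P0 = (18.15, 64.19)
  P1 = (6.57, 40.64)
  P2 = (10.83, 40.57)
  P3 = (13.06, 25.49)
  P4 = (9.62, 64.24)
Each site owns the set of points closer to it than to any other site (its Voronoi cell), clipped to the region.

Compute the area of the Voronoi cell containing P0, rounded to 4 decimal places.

1. box [0,27]×[0,69]: [(0, 0) (27, 0) (27, 69) (0, 69)]
2. ⊥bis P0·P1 via (12.36,52.415): [(0, 58.4927) (27, 45.2162) (27, 69) (0, 69)]  |A|=462.9301
3. ⊥bis P0·P2 via (14.49,52.38): [(0, 58.4927) (8.9218, 54.1056) (27, 48.5031) (27, 69) (0, 69)]  |A|=433.2201
4. ⊥bis P0·P3 via (15.605,44.84): [(0, 58.4927) (8.9218, 54.1056) (27, 48.5031) (27, 69) (0, 69)]  |A|=433.2201
5. ⊥bis P0·P4 via (13.885,64.215): [(13.8169, 52.5886) (27, 48.5031) (27, 69) (13.913, 69)]  |A|=242.4946
6. canonical 4-gon: [(13.8169, 52.5886) (27, 48.5031) (27, 69) (13.913, 69)]
7. shoelace: 242.4946

Area of P0's cell: 242.4946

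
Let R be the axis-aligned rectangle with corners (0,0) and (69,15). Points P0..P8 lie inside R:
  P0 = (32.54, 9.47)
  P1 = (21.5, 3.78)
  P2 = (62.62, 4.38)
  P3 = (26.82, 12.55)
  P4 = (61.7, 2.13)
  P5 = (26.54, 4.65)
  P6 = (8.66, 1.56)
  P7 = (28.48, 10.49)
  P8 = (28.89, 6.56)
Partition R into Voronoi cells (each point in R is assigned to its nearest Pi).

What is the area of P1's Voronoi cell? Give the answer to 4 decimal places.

1. box [0,69]×[0,15]: [(0, 0) (69, 0) (69, 15) (0, 15)]
2. ⊥bis P1·P0 via (27.02,6.625): [(0, 0) (30.4345, 0) (22.7035, 15) (0, 15)]  |A|=398.5354
3. ⊥bis P1·P2 via (42.06,4.08): [(0, 0) (30.4345, 0) (22.7035, 15) (0, 15)]  |A|=398.5354
4. ⊥bis P1·P3 via (24.16,8.165): [(0, 0) (30.4345, 0) (27.1662, 6.3414) (12.8925, 15) (0, 15)]  |A|=356.0607
5. ⊥bis P1·P4 via (41.6,2.955): [(0, 0) (30.4345, 0) (27.1662, 6.3414) (12.8925, 15) (0, 15)]  |A|=356.0607
6. ⊥bis P1·P5 via (24.02,4.215): [(0, 0) (24.7476, 0) (23.242, 8.7219) (12.8925, 15) (0, 15)]  |A|=322.7082
7. ⊥bis P1·P6 via (15.08,2.67): [(15.5416, 0) (24.7476, 0) (23.242, 8.7219) (12.9547, 14.9623)]  |A|=109.0357
8. ⊥bis P1·P7 via (24.99,7.135): [(15.5416, 0) (24.7476, 0) (23.242, 8.7219) (12.9547, 14.9623)]  |A|=109.0357
9. ⊥bis P1·P8 via (25.195,5.17): [(15.5416, 0) (24.7476, 0) (23.242, 8.7219) (12.9547, 14.9623)]  |A|=109.0357
10. canonical 4-gon: [(15.5416, 0) (24.7476, 0) (23.242, 8.7219) (12.9547, 14.9623)]
11. shoelace: 109.0357

Area of P1's cell: 109.0357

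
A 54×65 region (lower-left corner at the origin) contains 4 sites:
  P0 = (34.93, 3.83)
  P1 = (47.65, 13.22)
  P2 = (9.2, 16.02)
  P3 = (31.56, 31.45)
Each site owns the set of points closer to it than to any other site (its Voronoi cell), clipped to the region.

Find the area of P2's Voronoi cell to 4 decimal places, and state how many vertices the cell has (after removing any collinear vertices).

1. box [0,54]×[0,65]: [(0, 0) (54, 0) (54, 65) (0, 65)]
2. ⊥bis P2·P0 via (22.065,9.925): [(0, 0) (17.3629, 0) (48.1577, 65) (0, 65)]  |A|=2129.4174
3. ⊥bis P2·P1 via (28.425,14.62): [(0, 0) (17.3629, 0) (29.1761, 24.9348) (32.0938, 65) (0, 65)]  |A|=1807.6159
4. ⊥bis P2·P3 via (20.38,23.735): [(0, 53.2682) (0, 0) (17.3629, 0) (25.2584, 16.6655)]  |A|=817.4161
5. canonical 4-gon: [(0, 53.2682) (0, 0) (17.3629, 0) (25.2584, 16.6655)]
6. shoelace: 817.4161

Area of P2's cell: 817.4161 (4 vertices)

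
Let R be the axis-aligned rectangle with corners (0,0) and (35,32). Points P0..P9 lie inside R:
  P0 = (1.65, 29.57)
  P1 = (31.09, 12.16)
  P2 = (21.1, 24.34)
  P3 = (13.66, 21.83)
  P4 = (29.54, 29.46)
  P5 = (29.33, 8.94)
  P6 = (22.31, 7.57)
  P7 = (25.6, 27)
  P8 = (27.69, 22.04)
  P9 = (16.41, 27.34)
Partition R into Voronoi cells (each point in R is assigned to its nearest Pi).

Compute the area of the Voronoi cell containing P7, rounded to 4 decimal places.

1. box [0,35]×[0,32]: [(0, 0) (35, 0) (35, 32) (0, 32)]
2. ⊥bis P7·P0 via (13.625,28.285): [(10.5898, 0) (35, 0) (35, 32) (14.0236, 32)]  |A|=726.1845
3. ⊥bis P7·P1 via (28.345,19.58): [(12.0438, 13.5494) (35, 22.042) (35, 32) (14.0236, 32)]  |A|=307.8121
4. ⊥bis P7·P2 via (23.35,25.67): [(27.2002, 19.1565) (35, 22.042) (35, 32) (19.6083, 32)]  |A|=137.6771
5. ⊥bis P7·P3 via (19.63,24.415): [(27.2002, 19.1565) (35, 22.042) (35, 32) (19.6083, 32)]  |A|=137.6771
6. ⊥bis P7·P4 via (27.57,28.23): [(27.2002, 19.1565) (32.1028, 20.9702) (25.2161, 32) (19.6083, 32)]  |A|=69.2948
7. ⊥bis P7·P5 via (27.465,17.97): [(27.2002, 19.1565) (32.1028, 20.9702) (25.2161, 32) (19.6083, 32)]  |A|=69.2948
8. ⊥bis P7·P6 via (23.955,17.285): [(27.2002, 19.1565) (32.1028, 20.9702) (25.2161, 32) (19.6083, 32)]  |A|=69.2948
9. ⊥bis P7·P8 via (26.645,24.52): [(24.5513, 23.6378) (29.2112, 25.6013) (25.2161, 32) (19.6083, 32)]  |A|=42.2783
10. ⊥bis P7·P9 via (21.005,27.17): [(21.0909, 29.4918) (24.5513, 23.6378) (29.2112, 25.6013) (25.2161, 32) (21.1837, 32)]  |A|=40.3025
11. canonical 5-gon: [(21.0909, 29.4918) (24.5513, 23.6378) (29.2112, 25.6013) (25.2161, 32) (21.1837, 32)]
12. shoelace: 40.3025

Area of P7's cell: 40.3025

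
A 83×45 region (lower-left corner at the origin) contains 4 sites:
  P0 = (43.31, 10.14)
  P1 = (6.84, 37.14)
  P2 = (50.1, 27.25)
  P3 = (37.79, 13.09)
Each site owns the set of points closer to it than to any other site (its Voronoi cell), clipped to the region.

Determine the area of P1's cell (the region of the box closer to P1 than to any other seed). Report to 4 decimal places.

Area of P1's cell: 875.7488

1. box [0,83]×[0,45]: [(0, 0) (83, 0) (83, 45) (0, 45)]
2. ⊥bis P1·P0 via (25.075,23.64): [(0, 0) (7.5735, 0) (40.8885, 45) (0, 45)]  |A|=1090.3958
3. ⊥bis P1·P2 via (28.47,32.195): [(0, 0) (7.5735, 0) (27.1572, 26.4524) (31.3974, 45) (0, 45)]  |A|=1002.3775
4. ⊥bis P1·P3 via (22.315,25.115): [(0, 0) (2.7991, 0) (28.7424, 33.3864) (31.3974, 45) (0, 45)]  |A|=875.7488
5. canonical 5-gon: [(0, 0) (2.7991, 0) (28.7424, 33.3864) (31.3974, 45) (0, 45)]
6. shoelace: 875.7488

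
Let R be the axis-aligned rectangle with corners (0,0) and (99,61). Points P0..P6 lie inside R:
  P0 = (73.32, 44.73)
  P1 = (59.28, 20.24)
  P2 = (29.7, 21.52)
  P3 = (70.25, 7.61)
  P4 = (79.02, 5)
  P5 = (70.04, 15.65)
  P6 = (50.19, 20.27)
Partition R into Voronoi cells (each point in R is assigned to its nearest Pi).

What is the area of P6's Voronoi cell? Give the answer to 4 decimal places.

Area of P6's cell: 657.1615

1. box [0,99]×[0,61]: [(0, 0) (99, 0) (99, 61) (0, 61)]
2. ⊥bis P6·P0 via (61.755,32.5): [(0, 0) (96.1238, 0) (31.6162, 61) (0, 61)]  |A|=3896.0701
3. ⊥bis P6·P1 via (54.735,20.255): [(0, 0) (54.6682, 0) (54.7971, 39.0795) (31.6162, 61) (0, 61)]  |A|=3086.0365
4. ⊥bis P6·P2 via (39.945,20.895): [(38.6703, 0) (54.6682, 0) (54.7971, 39.0795) (41.8039, 51.3663)]  |A|=665.5519
5. ⊥bis P6·P3 via (60.22,13.94): [(38.6703, 0) (51.4224, 0) (54.6852, 5.17) (54.7971, 39.0795) (41.8039, 51.3663)]  |A|=657.1615
6. ⊥bis P6·P4 via (64.605,12.635): [(38.6703, 0) (51.4224, 0) (54.6852, 5.17) (54.7971, 39.0795) (41.8039, 51.3663)]  |A|=657.1615
7. ⊥bis P6·P5 via (60.115,17.96): [(38.6703, 0) (51.4224, 0) (54.6852, 5.17) (54.7971, 39.0795) (41.8039, 51.3663)]  |A|=657.1615
8. canonical 5-gon: [(38.6703, 0) (51.4224, 0) (54.6852, 5.17) (54.7971, 39.0795) (41.8039, 51.3663)]
9. shoelace: 657.1615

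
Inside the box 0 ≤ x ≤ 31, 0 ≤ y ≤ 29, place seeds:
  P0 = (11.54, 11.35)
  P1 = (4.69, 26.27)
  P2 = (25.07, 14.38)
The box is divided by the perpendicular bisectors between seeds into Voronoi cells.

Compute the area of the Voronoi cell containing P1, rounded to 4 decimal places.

Area of P1's cell: 177.1828

1. box [0,31]×[0,29]: [(0, 0) (31, 0) (31, 29) (0, 29)]
2. ⊥bis P1·P0 via (8.115,18.81): [(0, 15.0843) (30.3099, 29) (0, 29)]  |A|=210.8918
3. ⊥bis P1·P2 via (14.88,20.325): [(0, 15.0843) (16.1477, 22.4979) (19.9411, 29) (0, 29)]  |A|=177.1828
4. canonical 4-gon: [(0, 15.0843) (16.1477, 22.4979) (19.9411, 29) (0, 29)]
5. shoelace: 177.1828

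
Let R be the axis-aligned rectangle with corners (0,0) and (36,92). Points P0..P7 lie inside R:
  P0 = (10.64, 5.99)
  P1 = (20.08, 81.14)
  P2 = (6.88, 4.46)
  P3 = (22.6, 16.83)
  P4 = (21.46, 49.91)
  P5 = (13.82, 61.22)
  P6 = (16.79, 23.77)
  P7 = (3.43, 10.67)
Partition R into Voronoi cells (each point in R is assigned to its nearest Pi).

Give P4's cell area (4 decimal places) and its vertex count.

Area of P4's cell: 673.1381 (6 vertices)

1. box [0,36]×[0,92]: [(0, 0) (36, 0) (36, 92) (0, 92)]
2. ⊥bis P4·P0 via (16.05,27.95): [(0, 31.904) (36, 23.0352) (36, 92) (0, 92)]  |A|=2323.0943
3. ⊥bis P4·P1 via (20.77,65.525): [(0, 64.6072) (0, 31.904) (36, 23.0352) (36, 66.198)]  |A|=1365.5878
4. ⊥bis P4·P2 via (14.17,27.185): [(0, 64.6072) (0, 31.904) (36, 23.0352) (36, 66.198)]  |A|=1365.5878
5. ⊥bis P4·P3 via (22.03,33.37): [(0, 64.6072) (0, 32.6108) (36, 33.8514) (36, 66.198)]  |A|=1158.1733
6. ⊥bis P4·P5 via (17.64,55.565): [(33.1974, 66.0741) (0, 43.649) (0, 32.6108) (36, 33.8514) (36, 66.198)]  |A|=810.2949
7. ⊥bis P4·P6 via (19.125,36.84): [(33.1974, 66.0741) (0, 43.649) (0, 40.2567) (35.877, 33.8472) (36, 33.8514) (36, 66.198)]  |A|=673.1381
8. ⊥bis P4·P7 via (12.445,30.29): [(33.1974, 66.0741) (0, 43.649) (0, 40.2567) (35.877, 33.8472) (36, 33.8514) (36, 66.198)]  |A|=673.1381
9. canonical 6-gon: [(33.1974, 66.0741) (0, 43.649) (0, 40.2567) (35.877, 33.8472) (36, 33.8514) (36, 66.198)]
10. shoelace: 673.1381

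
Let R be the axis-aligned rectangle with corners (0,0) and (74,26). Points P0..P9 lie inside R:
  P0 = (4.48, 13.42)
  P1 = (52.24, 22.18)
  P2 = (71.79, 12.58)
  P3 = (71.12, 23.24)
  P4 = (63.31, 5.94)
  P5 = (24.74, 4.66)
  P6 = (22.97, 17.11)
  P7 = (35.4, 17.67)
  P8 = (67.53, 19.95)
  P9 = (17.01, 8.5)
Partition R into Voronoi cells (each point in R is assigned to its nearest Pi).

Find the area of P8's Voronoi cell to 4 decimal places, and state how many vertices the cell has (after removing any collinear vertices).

1. box [0,74]×[0,26]: [(0, 0) (74, 0) (74, 26) (0, 26)]
2. ⊥bis P8·P0 via (36.005,16.685): [(37.733, 0) (74, 0) (74, 26) (35.0403, 26)]  |A|=977.9471
3. ⊥bis P8·P1 via (59.885,21.065): [(56.8127, 0) (74, 0) (74, 26) (60.6048, 26)]  |A|=397.5726
4. ⊥bis P8·P2 via (69.66,16.265): [(58.2206, 9.6528) (74, 18.7736) (74, 26) (60.6048, 26)]  |A|=166.5017
5. ⊥bis P8·P3 via (69.325,21.595): [(58.2206, 9.6528) (72.6341, 17.9841) (65.2881, 26) (60.6048, 26)]  |A|=126.6498
6. ⊥bis P8·P4 via (65.42,12.945): [(58.9835, 14.8838) (64.4314, 13.2428) (72.6341, 17.9841) (65.2881, 26) (60.6048, 26)]  |A|=111.7748
7. ⊥bis P8·P5 via (46.135,12.305): [(58.9835, 14.8838) (64.4314, 13.2428) (72.6341, 17.9841) (65.2881, 26) (60.6048, 26)]  |A|=111.7748
8. ⊥bis P8·P6 via (45.25,18.53): [(58.9835, 14.8838) (64.4314, 13.2428) (72.6341, 17.9841) (65.2881, 26) (60.6048, 26)]  |A|=111.7748
9. ⊥bis P8·P7 via (51.465,18.81): [(58.9835, 14.8838) (64.4314, 13.2428) (72.6341, 17.9841) (65.2881, 26) (60.6048, 26)]  |A|=111.7748
10. ⊥bis P8·P9 via (42.27,14.225): [(58.9835, 14.8838) (64.4314, 13.2428) (72.6341, 17.9841) (65.2881, 26) (60.6048, 26)]  |A|=111.7748
11. canonical 5-gon: [(58.9835, 14.8838) (64.4314, 13.2428) (72.6341, 17.9841) (65.2881, 26) (60.6048, 26)]
12. shoelace: 111.7748

Area of P8's cell: 111.7748 (5 vertices)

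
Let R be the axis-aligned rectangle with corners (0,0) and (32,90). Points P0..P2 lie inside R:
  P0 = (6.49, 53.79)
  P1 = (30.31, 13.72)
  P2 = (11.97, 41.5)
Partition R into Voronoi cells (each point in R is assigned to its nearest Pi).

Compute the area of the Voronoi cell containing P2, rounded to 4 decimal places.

1. box [0,32]×[0,90]: [(0, 0) (32, 0) (32, 90) (0, 90)]
2. ⊥bis P2·P0 via (9.23,47.645): [(0, 43.5294) (0, 0) (32, 0) (32, 57.7979)]  |A|=1621.2378
3. ⊥bis P2·P1 via (21.14,27.61): [(0, 43.5294) (0, 13.6536) (32, 34.7796) (32, 57.7979)]  |A|=846.3054
4. canonical 4-gon: [(0, 43.5294) (0, 13.6536) (32, 34.7796) (32, 57.7979)]
5. shoelace: 846.3054

Area of P2's cell: 846.3054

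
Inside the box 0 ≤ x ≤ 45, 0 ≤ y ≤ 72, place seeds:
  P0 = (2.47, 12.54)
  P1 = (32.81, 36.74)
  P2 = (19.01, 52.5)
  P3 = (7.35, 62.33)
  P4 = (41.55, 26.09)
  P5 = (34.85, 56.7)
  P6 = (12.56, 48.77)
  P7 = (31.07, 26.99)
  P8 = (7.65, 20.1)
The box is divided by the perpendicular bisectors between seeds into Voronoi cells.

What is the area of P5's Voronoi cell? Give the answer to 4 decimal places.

Area of P5's cell: 491.9667

1. box [0,45]×[0,72]: [(0, 0) (45, 0) (45, 72) (0, 72)]
2. ⊥bis P5·P0 via (18.66,34.62): [(0, 48.3023) (45, 15.3064) (45, 72) (0, 72)]  |A|=1808.8043
3. ⊥bis P5·P1 via (33.83,46.72): [(0, 50.1776) (45, 45.5784) (45, 72) (0, 72)]  |A|=1085.4911
4. ⊥bis P5·P2 via (26.93,54.6): [(28.8854, 47.2254) (45, 45.5784) (45, 72) (22.3164, 72)]  |A|=493.8764
5. ⊥bis P5·P3 via (21.1,59.515): [(23.0723, 69.1489) (28.8854, 47.2254) (45, 45.5784) (45, 72) (23.656, 72)]  |A|=491.9667
6. ⊥bis P5·P4 via (38.2,41.395): [(23.0723, 69.1489) (28.8854, 47.2254) (45, 45.5784) (45, 72) (23.656, 72)]  |A|=491.9667
7. ⊥bis P5·P6 via (23.705,52.735): [(23.0723, 69.1489) (28.8854, 47.2254) (45, 45.5784) (45, 72) (23.656, 72)]  |A|=491.9667
8. ⊥bis P5·P7 via (32.96,41.845): [(23.0723, 69.1489) (28.8854, 47.2254) (45, 45.5784) (45, 72) (23.656, 72)]  |A|=491.9667
9. ⊥bis P5·P8 via (21.25,38.4): [(23.0723, 69.1489) (28.8854, 47.2254) (45, 45.5784) (45, 72) (23.656, 72)]  |A|=491.9667
10. canonical 5-gon: [(23.0723, 69.1489) (28.8854, 47.2254) (45, 45.5784) (45, 72) (23.656, 72)]
11. shoelace: 491.9667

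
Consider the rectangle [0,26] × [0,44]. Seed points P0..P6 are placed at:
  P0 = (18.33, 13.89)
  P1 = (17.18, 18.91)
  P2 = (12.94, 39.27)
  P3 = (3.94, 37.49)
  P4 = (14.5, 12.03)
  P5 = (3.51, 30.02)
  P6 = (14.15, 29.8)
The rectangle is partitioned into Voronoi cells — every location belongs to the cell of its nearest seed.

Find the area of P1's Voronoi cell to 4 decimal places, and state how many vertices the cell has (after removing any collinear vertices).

1. box [0,26]×[0,44]: [(0, 0) (26, 0) (26, 44) (0, 44)]
2. ⊥bis P1·P0 via (17.755,16.4): [(0, 12.3326) (26, 18.2888) (26, 44) (0, 44)]  |A|=745.9216
3. ⊥bis P1·P2 via (15.06,29.09): [(0, 25.9537) (0, 12.3326) (26, 18.2888) (26, 31.3683)]  |A|=347.1077
4. ⊥bis P1·P3 via (10.56,28.2): [(10.4665, 28.1334) (0, 20.675) (0, 12.3326) (26, 18.2888) (26, 31.3683)]  |A|=319.4826
5. ⊥bis P1·P4 via (15.84,15.47): [(10.4665, 28.1334) (0.8758, 21.2991) (15.0458, 15.7794) (26, 18.2888) (26, 31.3683)]  |A|=249.885
6. ⊥bis P1·P5 via (10.345,24.465): [(13.9091, 28.8503) (6.1137, 19.2587) (15.0458, 15.7794) (26, 18.2888) (26, 31.3683)]  |A|=208.4866
7. ⊥bis P1·P6 via (15.665,24.355): [(8.6749, 22.4101) (6.1137, 19.2587) (15.0458, 15.7794) (26, 18.2888) (26, 27.2306)]  |A|=140.2992
8. canonical 5-gon: [(8.6749, 22.4101) (6.1137, 19.2587) (15.0458, 15.7794) (26, 18.2888) (26, 27.2306)]
9. shoelace: 140.2992

Area of P1's cell: 140.2992 (5 vertices)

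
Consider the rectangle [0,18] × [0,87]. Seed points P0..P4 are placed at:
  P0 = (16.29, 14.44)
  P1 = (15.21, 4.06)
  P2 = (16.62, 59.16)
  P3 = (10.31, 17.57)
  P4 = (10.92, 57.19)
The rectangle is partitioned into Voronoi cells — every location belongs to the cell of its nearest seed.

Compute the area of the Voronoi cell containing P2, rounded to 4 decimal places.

1. box [0,18]×[0,87]: [(0, 0) (18, 0) (18, 87) (0, 87)]
2. ⊥bis P2·P0 via (16.455,36.8): [(0, 36.9214) (18, 36.7886) (18, 87) (0, 87)]  |A|=902.6098
3. ⊥bis P2·P1 via (15.915,31.61): [(0, 36.9214) (18, 36.7886) (18, 87) (0, 87)]  |A|=902.6098
4. ⊥bis P2·P3 via (13.465,38.365): [(0, 40.4079) (18, 37.677) (18, 87) (0, 87)]  |A|=863.2363
5. ⊥bis P2·P4 via (13.77,58.175): [(18, 45.9359) (18, 87) (3.8077, 87)]  |A|=291.3974
6. canonical 3-gon: [(18, 45.9359) (18, 87) (3.8077, 87)]
7. shoelace: 291.3974

Area of P2's cell: 291.3974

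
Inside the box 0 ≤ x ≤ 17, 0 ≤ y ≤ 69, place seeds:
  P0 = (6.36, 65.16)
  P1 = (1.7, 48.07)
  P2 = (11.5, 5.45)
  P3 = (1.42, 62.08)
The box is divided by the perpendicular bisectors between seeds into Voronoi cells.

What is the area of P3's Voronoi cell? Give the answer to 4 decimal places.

1. box [0,17]×[0,69]: [(0, 0) (17, 0) (17, 69) (0, 69)]
2. ⊥bis P3·P0 via (3.89,63.62): [(0, 0) (17, 0) (17, 42.5929) (0.5357, 69) (0, 69)]  |A|=955.6126
3. ⊥bis P3·P1 via (1.56,55.075): [(0, 55.0438) (9.1234, 55.2262) (0.5357, 69) (0, 69)]  |A|=67.353
4. ⊥bis P3·P2 via (6.46,33.765): [(0, 55.0438) (9.1234, 55.2262) (0.5357, 69) (0, 69)]  |A|=67.353
5. canonical 4-gon: [(0, 55.0438) (9.1234, 55.2262) (0.5357, 69) (0, 69)]
6. shoelace: 67.353

Area of P3's cell: 67.3530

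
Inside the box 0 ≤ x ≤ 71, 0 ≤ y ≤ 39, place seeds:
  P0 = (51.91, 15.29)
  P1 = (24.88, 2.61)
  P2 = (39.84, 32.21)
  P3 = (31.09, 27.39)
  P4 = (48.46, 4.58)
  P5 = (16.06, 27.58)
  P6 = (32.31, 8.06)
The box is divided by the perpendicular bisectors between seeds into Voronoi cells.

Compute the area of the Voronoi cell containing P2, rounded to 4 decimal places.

1. box [0,71]×[0,39]: [(0, 0) (71, 0) (71, 39) (0, 39)]
2. ⊥bis P2·P0 via (45.875,23.75): [(0, 0) (12.5817, 0) (67.2528, 39) (0, 39)]  |A|=1556.7729
3. ⊥bis P2·P1 via (32.36,17.41): [(0, 33.7649) (35.0685, 16.0411) (67.2528, 39) (0, 39)]  |A|=863.818
4. ⊥bis P2·P3 via (35.465,29.8): [(40.7942, 20.1256) (67.2528, 39) (30.3971, 39)]  |A|=347.8146
5. ⊥bis P2·P4 via (44.15,18.395): [(40.7942, 20.1256) (67.2528, 39) (30.3971, 39)]  |A|=347.8146
6. ⊥bis P2·P5 via (27.95,29.895): [(40.7942, 20.1256) (67.2528, 39) (30.3971, 39)]  |A|=347.8146
7. ⊥bis P2·P6 via (36.075,20.135): [(40.7942, 20.1256) (67.2528, 39) (30.3971, 39)]  |A|=347.8146
8. canonical 3-gon: [(40.7942, 20.1256) (67.2528, 39) (30.3971, 39)]
9. shoelace: 347.8146

Area of P2's cell: 347.8146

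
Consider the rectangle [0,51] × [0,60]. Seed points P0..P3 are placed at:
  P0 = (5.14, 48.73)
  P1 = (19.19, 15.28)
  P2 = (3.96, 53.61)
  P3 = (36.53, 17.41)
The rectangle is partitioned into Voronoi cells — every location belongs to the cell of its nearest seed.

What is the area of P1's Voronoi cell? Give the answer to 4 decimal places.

Area of P1's cell: 899.8015

1. box [0,51]×[0,60]: [(0, 0) (51, 0) (51, 60) (0, 60)]
2. ⊥bis P1·P0 via (12.165,32.005): [(0, 26.8953) (0, 0) (51, 0) (51, 48.3169)]  |A|=1917.911
3. ⊥bis P1·P2 via (11.575,34.445): [(0, 26.8953) (0, 0) (51, 0) (51, 48.3169)]  |A|=1917.911
4. ⊥bis P1·P3 via (27.86,16.345): [(25.2607, 37.5056) (0, 26.8953) (0, 0) (29.8678, 0)]  |A|=899.8015
5. canonical 4-gon: [(25.2607, 37.5056) (0, 26.8953) (0, 0) (29.8678, 0)]
6. shoelace: 899.8015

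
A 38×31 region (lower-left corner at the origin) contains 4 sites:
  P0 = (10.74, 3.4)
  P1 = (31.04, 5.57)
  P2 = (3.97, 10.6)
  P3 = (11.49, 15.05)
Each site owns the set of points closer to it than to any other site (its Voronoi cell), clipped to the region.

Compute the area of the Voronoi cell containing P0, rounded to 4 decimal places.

Area of P0's cell: 145.4287

1. box [0,38]×[0,31]: [(0, 0) (38, 0) (38, 31) (0, 31)]
2. ⊥bis P0·P1 via (20.89,4.485): [(0, 0) (21.3694, 0) (18.0556, 31) (0, 31)]  |A|=611.0886
3. ⊥bis P0·P2 via (7.355,7): [(0, 0.0843) (0, 0) (21.3694, 0) (19.4095, 18.3346)]  |A|=196.7177
4. ⊥bis P0·P3 via (11.115,9.225): [(9.8106, 9.309) (0, 0.0843) (0, 0) (21.3694, 0) (20.4475, 8.6242)]  |A|=145.4287
5. canonical 5-gon: [(9.8106, 9.309) (0, 0.0843) (0, 0) (21.3694, 0) (20.4475, 8.6242)]
6. shoelace: 145.4287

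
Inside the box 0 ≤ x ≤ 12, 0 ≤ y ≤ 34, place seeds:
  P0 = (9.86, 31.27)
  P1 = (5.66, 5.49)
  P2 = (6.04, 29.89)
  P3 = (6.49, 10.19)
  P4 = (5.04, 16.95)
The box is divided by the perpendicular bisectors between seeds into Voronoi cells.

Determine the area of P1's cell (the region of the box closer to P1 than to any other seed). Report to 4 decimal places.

1. box [0,12]×[0,34]: [(0, 0) (12, 0) (12, 34) (0, 34)]
2. ⊥bis P1·P0 via (7.76,18.38): [(0, 19.6442) (0, 0) (12, 0) (12, 17.6892)]  |A|=224.0008
3. ⊥bis P1·P2 via (5.85,17.69): [(0, 17.7811) (0, 0) (12, 0) (12, 17.5942)]  |A|=212.252
4. ⊥bis P1·P3 via (6.075,7.84): [(0, 8.9128) (0, 0) (12, 0) (12, 6.7937)]  |A|=94.2389
5. ⊥bis P1·P4 via (5.35,11.22): [(0, 8.9128) (0, 0) (12, 0) (12, 6.7937)]  |A|=94.2389
6. canonical 4-gon: [(0, 8.9128) (0, 0) (12, 0) (12, 6.7937)]
7. shoelace: 94.2389

Area of P1's cell: 94.2389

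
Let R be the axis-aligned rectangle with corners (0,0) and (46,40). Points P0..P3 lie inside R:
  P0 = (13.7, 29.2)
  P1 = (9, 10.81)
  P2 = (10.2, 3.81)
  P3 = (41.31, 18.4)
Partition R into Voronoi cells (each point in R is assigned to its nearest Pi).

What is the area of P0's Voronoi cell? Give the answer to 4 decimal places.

Area of P0's cell: 607.0155

1. box [0,46]×[0,40]: [(0, 0) (46, 0) (46, 40) (0, 40)]
2. ⊥bis P0·P1 via (11.35,20.005): [(0, 22.9058) (46, 11.1494) (46, 40) (0, 40)]  |A|=1056.7319
3. ⊥bis P0·P2 via (11.95,16.505): [(0, 22.9058) (40.3779, 12.5862) (46, 11.8112) (46, 40) (0, 40)]  |A|=1054.8715
4. ⊥bis P0·P3 via (27.505,23.8): [(0, 22.9058) (24.6872, 16.5964) (33.8418, 40) (0, 40)]  |A|=607.0155
5. canonical 4-gon: [(0, 22.9058) (24.6872, 16.5964) (33.8418, 40) (0, 40)]
6. shoelace: 607.0155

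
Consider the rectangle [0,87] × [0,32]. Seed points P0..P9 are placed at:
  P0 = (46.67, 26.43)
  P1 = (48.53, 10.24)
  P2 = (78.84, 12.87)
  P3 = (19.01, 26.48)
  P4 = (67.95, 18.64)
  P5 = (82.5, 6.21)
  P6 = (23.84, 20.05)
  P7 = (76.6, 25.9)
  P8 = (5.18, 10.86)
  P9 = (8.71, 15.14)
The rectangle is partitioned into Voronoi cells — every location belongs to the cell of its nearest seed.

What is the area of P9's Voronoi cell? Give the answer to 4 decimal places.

1. box [0,87]×[0,32]: [(0, 0) (87, 0) (87, 32) (0, 32)]
2. ⊥bis P9·P0 via (27.69,20.785): [(0, 0) (33.8718, 0) (24.3545, 32) (0, 32)]  |A|=931.6207
3. ⊥bis P9·P1 via (28.62,12.69): [(0, 0) (27.0584, 0) (29.0524, 16.2041) (24.3545, 32) (0, 32)]  |A|=876.4181
4. ⊥bis P9·P2 via (43.775,14.005): [(0, 0) (27.0584, 0) (29.0524, 16.2041) (24.3545, 32) (0, 32)]  |A|=876.4181
5. ⊥bis P9·P3 via (13.86,20.81): [(0, 0) (27.0584, 0) (28.0349, 7.9351) (1.5401, 32) (0, 32)]  |A|=574.4456
6. ⊥bis P9·P4 via (38.33,16.89): [(0, 0) (27.0584, 0) (28.0349, 7.9351) (1.5401, 32) (0, 32)]  |A|=574.4456
7. ⊥bis P9·P5 via (45.605,10.675): [(0, 0) (27.0584, 0) (28.0349, 7.9351) (1.5401, 32) (0, 32)]  |A|=574.4456
8. ⊥bis P9·P6 via (16.275,17.595): [(0, 0) (21.9849, 0) (15.805, 19.0434) (1.5401, 32) (0, 32)]  |A|=472.191
9. ⊥bis P9·P7 via (42.655,20.52): [(0, 0) (21.9849, 0) (15.805, 19.0434) (1.5401, 32) (0, 32)]  |A|=472.191
10. ⊥bis P9·P8 via (6.945,13): [(0, 18.728) (21.721, 0.8132) (15.805, 19.0434) (1.5401, 32) (0, 32)]  |A|=259.8559
11. canonical 5-gon: [(0, 18.728) (21.721, 0.8132) (15.805, 19.0434) (1.5401, 32) (0, 32)]
12. shoelace: 259.8559

Area of P9's cell: 259.8559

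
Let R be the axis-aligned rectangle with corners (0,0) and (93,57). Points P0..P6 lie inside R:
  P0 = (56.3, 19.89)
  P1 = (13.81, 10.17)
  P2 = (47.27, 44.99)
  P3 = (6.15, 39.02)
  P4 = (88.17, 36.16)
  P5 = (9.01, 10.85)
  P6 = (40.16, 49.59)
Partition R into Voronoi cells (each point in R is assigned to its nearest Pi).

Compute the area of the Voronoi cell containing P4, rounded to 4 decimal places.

Area of P4's cell: 1065.9037

1. box [0,93]×[0,57]: [(0, 0) (93, 0) (93, 57) (0, 57)]
2. ⊥bis P4·P0 via (72.235,28.025): [(86.5421, 0) (93, 0) (93, 57) (57.4429, 57)]  |A|=1197.4271
3. ⊥bis P4·P1 via (50.99,23.165): [(86.5421, 0) (93, 0) (93, 57) (57.4429, 57)]  |A|=1197.4271
4. ⊥bis P4·P2 via (67.72,40.575): [(67.1577, 37.9705) (86.5421, 0) (93, 0) (93, 57) (71.266, 57)]  |A|=1065.9037
5. ⊥bis P4·P3 via (47.16,37.59): [(67.1577, 37.9705) (86.5421, 0) (93, 0) (93, 57) (71.266, 57)]  |A|=1065.9037
6. ⊥bis P4·P5 via (48.59,23.505): [(67.1577, 37.9705) (86.5421, 0) (93, 0) (93, 57) (71.266, 57)]  |A|=1065.9037
7. ⊥bis P4·P6 via (64.165,42.875): [(67.1577, 37.9705) (86.5421, 0) (93, 0) (93, 57) (71.266, 57)]  |A|=1065.9037
8. canonical 5-gon: [(67.1577, 37.9705) (86.5421, 0) (93, 0) (93, 57) (71.266, 57)]
9. shoelace: 1065.9037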